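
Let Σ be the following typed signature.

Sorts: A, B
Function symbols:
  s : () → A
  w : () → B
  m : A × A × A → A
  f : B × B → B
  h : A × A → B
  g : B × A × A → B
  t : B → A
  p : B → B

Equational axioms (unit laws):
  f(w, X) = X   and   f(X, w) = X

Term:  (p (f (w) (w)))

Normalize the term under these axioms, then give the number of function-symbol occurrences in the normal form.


size = 2

1. (p (f (w) (w)))  →  (p (w))
normal form: (p (w))


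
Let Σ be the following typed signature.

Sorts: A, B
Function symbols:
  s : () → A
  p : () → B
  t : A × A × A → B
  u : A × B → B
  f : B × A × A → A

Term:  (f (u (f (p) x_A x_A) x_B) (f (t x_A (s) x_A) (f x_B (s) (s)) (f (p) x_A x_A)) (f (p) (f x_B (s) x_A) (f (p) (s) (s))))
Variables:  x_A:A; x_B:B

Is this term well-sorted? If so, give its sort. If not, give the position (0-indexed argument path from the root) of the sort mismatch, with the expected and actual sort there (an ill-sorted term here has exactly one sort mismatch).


      (p) : B
      x_A : A
      x_A : A
    (f (p) x_A x_A) : A
    x_B : B
  (u (f (p) x_A x_A) x_B) : B
      x_A : A
      (s) : A
      x_A : A
    (t x_A (s) x_A) : B
      x_B : B
      (s) : A
      (s) : A
    (f x_B (s) (s)) : A
      (p) : B
      x_A : A
      x_A : A
    (f (p) x_A x_A) : A
  (f (t x_A (s) x_A) (f x_B (s) (s)) (f (p) x_A x_A)) : A
    (p) : B
      x_B : B
      (s) : A
      x_A : A
    (f x_B (s) x_A) : A
      (p) : B
      (s) : A
      (s) : A
    (f (p) (s) (s)) : A
  (f (p) (f x_B (s) x_A) (f (p) (s) (s))) : A
(f (u (f (p) x_A x_A) x_B) (f (t x_A (s) x_A) (f x_B (s) (s)) (f (p) x_A x_A)) (f (p) (f x_B (s) x_A) (f (p) (s) (s)))) : A

well-sorted; sort = A


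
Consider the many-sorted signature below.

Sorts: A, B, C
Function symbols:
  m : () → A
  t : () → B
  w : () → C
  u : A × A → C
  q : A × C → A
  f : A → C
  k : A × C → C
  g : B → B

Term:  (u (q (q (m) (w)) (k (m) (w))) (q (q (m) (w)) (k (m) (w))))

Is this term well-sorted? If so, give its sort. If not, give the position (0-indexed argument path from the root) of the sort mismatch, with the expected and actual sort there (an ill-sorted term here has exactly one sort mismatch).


      (m) : A
      (w) : C
    (q (m) (w)) : A
      (m) : A
      (w) : C
    (k (m) (w)) : C
  (q (q (m) (w)) (k (m) (w))) : A
      (m) : A
      (w) : C
    (q (m) (w)) : A
      (m) : A
      (w) : C
    (k (m) (w)) : C
  (q (q (m) (w)) (k (m) (w))) : A
(u (q (q (m) (w)) (k (m) (w))) (q (q (m) (w)) (k (m) (w)))) : C

well-sorted; sort = C


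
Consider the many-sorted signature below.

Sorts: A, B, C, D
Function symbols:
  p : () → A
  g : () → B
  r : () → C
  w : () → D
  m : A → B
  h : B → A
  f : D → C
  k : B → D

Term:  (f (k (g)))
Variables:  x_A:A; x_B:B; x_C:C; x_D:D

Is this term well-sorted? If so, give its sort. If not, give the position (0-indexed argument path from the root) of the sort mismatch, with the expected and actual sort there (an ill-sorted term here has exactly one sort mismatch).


well-sorted; sort = C

    (g) : B
  (k (g)) : D
(f (k (g))) : C


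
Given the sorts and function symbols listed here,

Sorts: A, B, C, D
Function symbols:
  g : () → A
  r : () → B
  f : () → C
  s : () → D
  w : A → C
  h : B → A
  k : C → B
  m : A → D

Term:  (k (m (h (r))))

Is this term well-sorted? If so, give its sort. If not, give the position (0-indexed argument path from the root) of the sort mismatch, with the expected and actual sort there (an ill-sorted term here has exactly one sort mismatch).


ill-sorted at position [0]: expected C, got D

      (r) : B
    (h (r)) : A
  (m (h (r))) : D
(k (m (h (r)))) : ✗ arg 0 at [0] has sort D, expected C


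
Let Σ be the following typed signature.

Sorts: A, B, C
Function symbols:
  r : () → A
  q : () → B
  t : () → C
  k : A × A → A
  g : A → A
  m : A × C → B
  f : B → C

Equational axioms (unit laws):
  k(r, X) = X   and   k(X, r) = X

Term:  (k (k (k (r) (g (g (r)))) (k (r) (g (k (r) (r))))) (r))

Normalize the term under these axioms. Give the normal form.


1. (k (k (k (r) (g (g (r)))) (k (r) (g (k (r) (r))))) (r))  →  (k (k (r) (g (g (r)))) (k (r) (g (k (r) (r)))))
2. (k (k (r) (g (g (r)))) (k (r) (g (k (r) (r)))))  →  (k (g (g (r))) (k (r) (g (k (r) (r)))))
3. (k (g (g (r))) (k (r) (g (k (r) (r)))))  →  (k (g (g (r))) (g (k (r) (r))))
4. (k (g (g (r))) (g (k (r) (r))))  →  (k (g (g (r))) (g (r)))

normal form = (k (g (g (r))) (g (r)))


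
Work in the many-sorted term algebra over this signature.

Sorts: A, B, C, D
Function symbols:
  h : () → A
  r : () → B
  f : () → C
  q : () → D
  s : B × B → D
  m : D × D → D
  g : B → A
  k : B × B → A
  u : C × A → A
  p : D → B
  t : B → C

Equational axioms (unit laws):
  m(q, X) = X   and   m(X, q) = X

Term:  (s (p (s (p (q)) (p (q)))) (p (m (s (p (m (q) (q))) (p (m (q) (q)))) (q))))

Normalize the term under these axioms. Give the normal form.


1. (s (p (s (p (q)) (p (q)))) (p (m (s (p (m (q) (q))) (p (m (q) (q)))) (q))))  →  (s (p (s (p (q)) (p (q)))) (p (s (p (m (q) (q))) (p (m (q) (q))))))
2. (s (p (s (p (q)) (p (q)))) (p (s (p (m (q) (q))) (p (m (q) (q))))))  →  (s (p (s (p (q)) (p (q)))) (p (s (p (q)) (p (m (q) (q))))))
3. (s (p (s (p (q)) (p (q)))) (p (s (p (q)) (p (m (q) (q))))))  →  (s (p (s (p (q)) (p (q)))) (p (s (p (q)) (p (q)))))

normal form = (s (p (s (p (q)) (p (q)))) (p (s (p (q)) (p (q)))))


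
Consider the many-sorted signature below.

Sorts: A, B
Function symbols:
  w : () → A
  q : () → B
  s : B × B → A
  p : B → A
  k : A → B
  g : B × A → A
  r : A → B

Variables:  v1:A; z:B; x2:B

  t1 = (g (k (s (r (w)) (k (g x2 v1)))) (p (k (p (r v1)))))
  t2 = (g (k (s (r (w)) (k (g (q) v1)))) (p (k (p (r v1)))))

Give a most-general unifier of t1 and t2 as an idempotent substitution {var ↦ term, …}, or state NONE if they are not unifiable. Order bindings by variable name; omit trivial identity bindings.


{x2 ↦ (q)}


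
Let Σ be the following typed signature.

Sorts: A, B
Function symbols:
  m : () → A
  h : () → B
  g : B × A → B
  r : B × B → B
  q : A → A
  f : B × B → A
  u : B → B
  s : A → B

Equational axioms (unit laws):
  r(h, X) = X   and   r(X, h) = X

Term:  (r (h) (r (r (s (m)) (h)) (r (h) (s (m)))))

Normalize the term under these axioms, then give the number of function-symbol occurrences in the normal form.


size = 5

1. (r (h) (r (r (s (m)) (h)) (r (h) (s (m)))))  →  (r (r (s (m)) (h)) (r (h) (s (m))))
2. (r (r (s (m)) (h)) (r (h) (s (m))))  →  (r (s (m)) (r (h) (s (m))))
3. (r (s (m)) (r (h) (s (m))))  →  (r (s (m)) (s (m)))
normal form: (r (s (m)) (s (m)))


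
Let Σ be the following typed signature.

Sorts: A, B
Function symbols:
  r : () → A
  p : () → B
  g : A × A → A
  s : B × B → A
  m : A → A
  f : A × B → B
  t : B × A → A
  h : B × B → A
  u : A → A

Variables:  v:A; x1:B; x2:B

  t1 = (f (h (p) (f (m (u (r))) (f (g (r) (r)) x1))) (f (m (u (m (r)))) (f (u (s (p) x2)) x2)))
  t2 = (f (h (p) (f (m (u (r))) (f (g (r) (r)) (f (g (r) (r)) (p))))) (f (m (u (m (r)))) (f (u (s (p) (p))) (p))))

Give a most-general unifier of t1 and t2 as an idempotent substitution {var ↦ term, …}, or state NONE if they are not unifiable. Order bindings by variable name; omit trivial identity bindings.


{x1 ↦ (f (g (r) (r)) (p)), x2 ↦ (p)}


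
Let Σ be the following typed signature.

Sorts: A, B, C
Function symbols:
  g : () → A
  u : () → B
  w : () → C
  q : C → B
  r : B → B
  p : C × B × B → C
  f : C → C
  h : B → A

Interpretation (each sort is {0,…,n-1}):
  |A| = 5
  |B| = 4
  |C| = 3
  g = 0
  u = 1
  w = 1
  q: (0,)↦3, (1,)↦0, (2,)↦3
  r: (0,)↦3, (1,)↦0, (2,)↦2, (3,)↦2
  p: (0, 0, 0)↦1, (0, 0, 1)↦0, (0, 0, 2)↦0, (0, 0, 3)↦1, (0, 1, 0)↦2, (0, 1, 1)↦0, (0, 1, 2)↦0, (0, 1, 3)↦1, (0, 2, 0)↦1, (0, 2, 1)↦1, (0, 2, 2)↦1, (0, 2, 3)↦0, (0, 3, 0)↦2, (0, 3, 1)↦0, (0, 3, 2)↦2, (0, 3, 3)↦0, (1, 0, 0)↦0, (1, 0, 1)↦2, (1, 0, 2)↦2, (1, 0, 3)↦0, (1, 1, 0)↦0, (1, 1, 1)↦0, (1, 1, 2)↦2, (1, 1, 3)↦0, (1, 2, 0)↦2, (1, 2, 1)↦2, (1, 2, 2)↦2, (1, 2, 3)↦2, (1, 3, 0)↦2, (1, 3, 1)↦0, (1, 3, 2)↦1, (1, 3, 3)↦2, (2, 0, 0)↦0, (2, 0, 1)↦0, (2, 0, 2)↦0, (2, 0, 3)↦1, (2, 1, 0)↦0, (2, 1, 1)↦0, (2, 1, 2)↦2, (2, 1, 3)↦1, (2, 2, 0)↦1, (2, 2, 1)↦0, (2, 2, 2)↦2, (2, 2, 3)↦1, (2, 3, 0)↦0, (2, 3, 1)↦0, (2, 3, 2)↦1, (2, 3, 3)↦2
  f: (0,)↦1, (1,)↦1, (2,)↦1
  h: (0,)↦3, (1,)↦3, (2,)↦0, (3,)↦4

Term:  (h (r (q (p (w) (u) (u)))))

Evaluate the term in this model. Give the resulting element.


  w = 1
  u = 1
  u = 1
  (p (w) (u) (u)) = p(1, 1, 1) = 0
  (q (p (w) (u) (u))) = q(0,) = 3
  (r (q (p (w) (u) (u)))) = r(3,) = 2
  (h (r (q (p (w) (u) (u))))) = h(2,) = 0

value = 0


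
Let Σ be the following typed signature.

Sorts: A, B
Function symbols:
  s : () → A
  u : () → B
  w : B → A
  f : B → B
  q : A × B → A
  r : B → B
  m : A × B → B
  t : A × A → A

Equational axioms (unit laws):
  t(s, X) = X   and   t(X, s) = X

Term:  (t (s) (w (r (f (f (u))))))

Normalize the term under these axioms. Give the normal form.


1. (t (s) (w (r (f (f (u))))))  →  (w (r (f (f (u)))))

normal form = (w (r (f (f (u)))))


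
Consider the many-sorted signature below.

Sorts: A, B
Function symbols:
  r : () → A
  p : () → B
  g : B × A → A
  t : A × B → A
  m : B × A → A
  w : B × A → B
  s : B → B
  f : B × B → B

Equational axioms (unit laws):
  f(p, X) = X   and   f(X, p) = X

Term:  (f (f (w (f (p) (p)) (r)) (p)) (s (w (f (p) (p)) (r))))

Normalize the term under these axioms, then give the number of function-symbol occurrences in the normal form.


1. (f (f (w (f (p) (p)) (r)) (p)) (s (w (f (p) (p)) (r))))  →  (f (w (f (p) (p)) (r)) (s (w (f (p) (p)) (r))))
2. (f (w (f (p) (p)) (r)) (s (w (f (p) (p)) (r))))  →  (f (w (p) (r)) (s (w (f (p) (p)) (r))))
3. (f (w (p) (r)) (s (w (f (p) (p)) (r))))  →  (f (w (p) (r)) (s (w (p) (r))))
normal form: (f (w (p) (r)) (s (w (p) (r))))

size = 8


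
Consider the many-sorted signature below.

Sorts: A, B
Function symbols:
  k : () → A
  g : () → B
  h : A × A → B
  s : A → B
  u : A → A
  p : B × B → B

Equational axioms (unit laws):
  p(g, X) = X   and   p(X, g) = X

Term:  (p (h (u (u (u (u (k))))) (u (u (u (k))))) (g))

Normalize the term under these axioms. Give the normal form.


1. (p (h (u (u (u (u (k))))) (u (u (u (k))))) (g))  →  (h (u (u (u (u (k))))) (u (u (u (k)))))

normal form = (h (u (u (u (u (k))))) (u (u (u (k)))))


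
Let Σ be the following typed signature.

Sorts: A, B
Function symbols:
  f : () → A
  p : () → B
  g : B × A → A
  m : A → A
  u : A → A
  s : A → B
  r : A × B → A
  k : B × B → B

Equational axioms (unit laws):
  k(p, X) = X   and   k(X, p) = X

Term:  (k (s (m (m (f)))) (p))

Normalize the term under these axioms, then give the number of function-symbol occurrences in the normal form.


1. (k (s (m (m (f)))) (p))  →  (s (m (m (f))))
normal form: (s (m (m (f))))

size = 4


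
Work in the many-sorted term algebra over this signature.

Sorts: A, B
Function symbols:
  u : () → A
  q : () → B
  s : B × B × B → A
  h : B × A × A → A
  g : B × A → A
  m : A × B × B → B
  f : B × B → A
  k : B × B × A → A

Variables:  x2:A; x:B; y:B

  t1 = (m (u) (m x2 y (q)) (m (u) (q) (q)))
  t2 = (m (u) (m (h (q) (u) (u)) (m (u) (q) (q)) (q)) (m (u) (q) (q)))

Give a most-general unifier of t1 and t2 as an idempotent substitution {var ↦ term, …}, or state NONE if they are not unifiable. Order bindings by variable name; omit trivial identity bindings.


{x2 ↦ (h (q) (u) (u)), y ↦ (m (u) (q) (q))}


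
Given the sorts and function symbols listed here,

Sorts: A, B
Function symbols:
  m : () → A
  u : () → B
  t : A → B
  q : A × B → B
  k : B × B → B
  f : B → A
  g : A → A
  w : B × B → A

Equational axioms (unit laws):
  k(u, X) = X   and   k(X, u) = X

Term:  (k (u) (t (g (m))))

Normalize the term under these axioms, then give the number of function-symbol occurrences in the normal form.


1. (k (u) (t (g (m))))  →  (t (g (m)))
normal form: (t (g (m)))

size = 3


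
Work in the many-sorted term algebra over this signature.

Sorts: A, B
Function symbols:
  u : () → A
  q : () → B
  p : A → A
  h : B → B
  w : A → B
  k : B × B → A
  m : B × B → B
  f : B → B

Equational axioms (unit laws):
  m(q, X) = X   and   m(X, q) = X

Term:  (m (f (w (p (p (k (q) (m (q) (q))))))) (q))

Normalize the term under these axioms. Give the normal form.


1. (m (f (w (p (p (k (q) (m (q) (q))))))) (q))  →  (f (w (p (p (k (q) (m (q) (q)))))))
2. (f (w (p (p (k (q) (m (q) (q)))))))  →  (f (w (p (p (k (q) (q))))))

normal form = (f (w (p (p (k (q) (q))))))


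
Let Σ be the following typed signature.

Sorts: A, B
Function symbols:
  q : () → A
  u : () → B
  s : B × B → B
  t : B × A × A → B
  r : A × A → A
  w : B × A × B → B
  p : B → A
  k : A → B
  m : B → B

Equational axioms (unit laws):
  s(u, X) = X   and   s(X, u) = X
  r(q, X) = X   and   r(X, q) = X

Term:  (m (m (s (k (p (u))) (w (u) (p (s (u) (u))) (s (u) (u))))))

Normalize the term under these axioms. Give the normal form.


normal form = (m (m (s (k (p (u))) (w (u) (p (u)) (u)))))

1. (m (m (s (k (p (u))) (w (u) (p (s (u) (u))) (s (u) (u))))))  →  (m (m (s (k (p (u))) (w (u) (p (u)) (s (u) (u))))))
2. (m (m (s (k (p (u))) (w (u) (p (u)) (s (u) (u))))))  →  (m (m (s (k (p (u))) (w (u) (p (u)) (u)))))


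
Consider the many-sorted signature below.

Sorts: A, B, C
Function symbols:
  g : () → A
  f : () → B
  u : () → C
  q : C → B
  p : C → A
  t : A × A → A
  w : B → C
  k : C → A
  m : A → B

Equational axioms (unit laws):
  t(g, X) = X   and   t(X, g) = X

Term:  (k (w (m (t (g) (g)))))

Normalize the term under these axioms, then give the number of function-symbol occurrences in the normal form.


size = 4

1. (k (w (m (t (g) (g)))))  →  (k (w (m (g))))
normal form: (k (w (m (g))))


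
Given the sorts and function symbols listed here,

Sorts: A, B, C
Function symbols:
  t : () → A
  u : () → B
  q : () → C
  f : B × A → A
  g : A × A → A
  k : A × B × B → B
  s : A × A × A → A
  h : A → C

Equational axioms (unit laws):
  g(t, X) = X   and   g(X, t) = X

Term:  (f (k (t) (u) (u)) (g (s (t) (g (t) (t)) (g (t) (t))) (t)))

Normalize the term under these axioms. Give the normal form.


normal form = (f (k (t) (u) (u)) (s (t) (t) (t)))

1. (f (k (t) (u) (u)) (g (s (t) (g (t) (t)) (g (t) (t))) (t)))  →  (f (k (t) (u) (u)) (s (t) (g (t) (t)) (g (t) (t))))
2. (f (k (t) (u) (u)) (s (t) (g (t) (t)) (g (t) (t))))  →  (f (k (t) (u) (u)) (s (t) (t) (g (t) (t))))
3. (f (k (t) (u) (u)) (s (t) (t) (g (t) (t))))  →  (f (k (t) (u) (u)) (s (t) (t) (t)))


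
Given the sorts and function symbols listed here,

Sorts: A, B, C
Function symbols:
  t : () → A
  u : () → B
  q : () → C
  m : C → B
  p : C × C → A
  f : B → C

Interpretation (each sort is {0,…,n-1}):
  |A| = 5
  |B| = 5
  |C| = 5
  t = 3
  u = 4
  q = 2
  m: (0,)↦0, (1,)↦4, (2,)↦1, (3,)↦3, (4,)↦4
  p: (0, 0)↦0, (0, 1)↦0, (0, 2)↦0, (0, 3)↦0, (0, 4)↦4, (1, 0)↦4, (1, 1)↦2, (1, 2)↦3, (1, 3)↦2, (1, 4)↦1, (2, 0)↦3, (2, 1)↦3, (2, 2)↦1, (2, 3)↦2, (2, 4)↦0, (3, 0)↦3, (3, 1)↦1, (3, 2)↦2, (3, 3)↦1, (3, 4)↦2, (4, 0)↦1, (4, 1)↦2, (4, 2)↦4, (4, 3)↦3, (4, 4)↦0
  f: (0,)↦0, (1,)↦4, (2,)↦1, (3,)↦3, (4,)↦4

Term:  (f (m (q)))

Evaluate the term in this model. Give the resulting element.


  q = 2
  (m (q)) = m(2,) = 1
  (f (m (q))) = f(1,) = 4

value = 4


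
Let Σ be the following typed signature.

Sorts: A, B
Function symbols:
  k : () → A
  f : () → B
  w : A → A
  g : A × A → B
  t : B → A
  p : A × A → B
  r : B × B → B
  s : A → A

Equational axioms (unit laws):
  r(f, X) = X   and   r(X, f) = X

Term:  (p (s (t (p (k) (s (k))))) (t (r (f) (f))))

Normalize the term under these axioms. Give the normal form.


1. (p (s (t (p (k) (s (k))))) (t (r (f) (f))))  →  (p (s (t (p (k) (s (k))))) (t (f)))

normal form = (p (s (t (p (k) (s (k))))) (t (f)))


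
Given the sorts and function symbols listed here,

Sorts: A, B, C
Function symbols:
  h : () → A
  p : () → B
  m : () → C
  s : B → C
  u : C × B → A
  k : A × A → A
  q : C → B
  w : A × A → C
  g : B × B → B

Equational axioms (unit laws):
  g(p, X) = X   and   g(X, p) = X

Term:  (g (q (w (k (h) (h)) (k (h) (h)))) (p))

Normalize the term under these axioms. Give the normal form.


normal form = (q (w (k (h) (h)) (k (h) (h))))

1. (g (q (w (k (h) (h)) (k (h) (h)))) (p))  →  (q (w (k (h) (h)) (k (h) (h))))


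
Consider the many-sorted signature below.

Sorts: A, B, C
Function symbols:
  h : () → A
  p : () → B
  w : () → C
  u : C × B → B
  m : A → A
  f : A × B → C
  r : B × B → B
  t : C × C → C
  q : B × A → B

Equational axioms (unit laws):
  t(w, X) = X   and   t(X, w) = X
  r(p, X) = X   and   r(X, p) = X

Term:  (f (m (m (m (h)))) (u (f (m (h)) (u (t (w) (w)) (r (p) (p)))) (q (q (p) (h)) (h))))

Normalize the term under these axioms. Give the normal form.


1. (f (m (m (m (h)))) (u (f (m (h)) (u (t (w) (w)) (r (p) (p)))) (q (q (p) (h)) (h))))  →  (f (m (m (m (h)))) (u (f (m (h)) (u (w) (r (p) (p)))) (q (q (p) (h)) (h))))
2. (f (m (m (m (h)))) (u (f (m (h)) (u (w) (r (p) (p)))) (q (q (p) (h)) (h))))  →  (f (m (m (m (h)))) (u (f (m (h)) (u (w) (p))) (q (q (p) (h)) (h))))

normal form = (f (m (m (m (h)))) (u (f (m (h)) (u (w) (p))) (q (q (p) (h)) (h))))


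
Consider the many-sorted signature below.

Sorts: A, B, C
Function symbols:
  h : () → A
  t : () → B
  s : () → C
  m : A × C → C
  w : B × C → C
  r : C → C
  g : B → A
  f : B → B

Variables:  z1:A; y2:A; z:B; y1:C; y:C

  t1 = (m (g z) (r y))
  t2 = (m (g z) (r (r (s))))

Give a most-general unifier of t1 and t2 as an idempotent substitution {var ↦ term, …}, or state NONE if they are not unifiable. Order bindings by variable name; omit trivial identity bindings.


{y ↦ (r (s))}


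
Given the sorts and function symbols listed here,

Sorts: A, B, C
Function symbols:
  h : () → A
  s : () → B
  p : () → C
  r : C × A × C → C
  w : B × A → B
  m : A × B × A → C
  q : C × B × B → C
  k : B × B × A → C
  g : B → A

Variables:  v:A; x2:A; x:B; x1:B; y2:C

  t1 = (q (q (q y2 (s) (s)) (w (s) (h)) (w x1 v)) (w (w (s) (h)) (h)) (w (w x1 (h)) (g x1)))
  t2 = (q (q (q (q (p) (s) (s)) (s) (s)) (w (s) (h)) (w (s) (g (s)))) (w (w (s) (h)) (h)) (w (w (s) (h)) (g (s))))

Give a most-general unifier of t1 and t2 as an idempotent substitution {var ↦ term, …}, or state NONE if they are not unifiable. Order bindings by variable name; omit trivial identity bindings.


{v ↦ (g (s)), x1 ↦ (s), y2 ↦ (q (p) (s) (s))}


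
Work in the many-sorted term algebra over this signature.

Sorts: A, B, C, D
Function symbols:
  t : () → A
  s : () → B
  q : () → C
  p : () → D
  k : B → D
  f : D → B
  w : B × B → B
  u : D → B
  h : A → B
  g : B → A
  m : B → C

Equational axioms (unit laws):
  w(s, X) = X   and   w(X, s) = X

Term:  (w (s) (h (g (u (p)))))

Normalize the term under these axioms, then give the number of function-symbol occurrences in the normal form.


size = 4

1. (w (s) (h (g (u (p)))))  →  (h (g (u (p))))
normal form: (h (g (u (p))))


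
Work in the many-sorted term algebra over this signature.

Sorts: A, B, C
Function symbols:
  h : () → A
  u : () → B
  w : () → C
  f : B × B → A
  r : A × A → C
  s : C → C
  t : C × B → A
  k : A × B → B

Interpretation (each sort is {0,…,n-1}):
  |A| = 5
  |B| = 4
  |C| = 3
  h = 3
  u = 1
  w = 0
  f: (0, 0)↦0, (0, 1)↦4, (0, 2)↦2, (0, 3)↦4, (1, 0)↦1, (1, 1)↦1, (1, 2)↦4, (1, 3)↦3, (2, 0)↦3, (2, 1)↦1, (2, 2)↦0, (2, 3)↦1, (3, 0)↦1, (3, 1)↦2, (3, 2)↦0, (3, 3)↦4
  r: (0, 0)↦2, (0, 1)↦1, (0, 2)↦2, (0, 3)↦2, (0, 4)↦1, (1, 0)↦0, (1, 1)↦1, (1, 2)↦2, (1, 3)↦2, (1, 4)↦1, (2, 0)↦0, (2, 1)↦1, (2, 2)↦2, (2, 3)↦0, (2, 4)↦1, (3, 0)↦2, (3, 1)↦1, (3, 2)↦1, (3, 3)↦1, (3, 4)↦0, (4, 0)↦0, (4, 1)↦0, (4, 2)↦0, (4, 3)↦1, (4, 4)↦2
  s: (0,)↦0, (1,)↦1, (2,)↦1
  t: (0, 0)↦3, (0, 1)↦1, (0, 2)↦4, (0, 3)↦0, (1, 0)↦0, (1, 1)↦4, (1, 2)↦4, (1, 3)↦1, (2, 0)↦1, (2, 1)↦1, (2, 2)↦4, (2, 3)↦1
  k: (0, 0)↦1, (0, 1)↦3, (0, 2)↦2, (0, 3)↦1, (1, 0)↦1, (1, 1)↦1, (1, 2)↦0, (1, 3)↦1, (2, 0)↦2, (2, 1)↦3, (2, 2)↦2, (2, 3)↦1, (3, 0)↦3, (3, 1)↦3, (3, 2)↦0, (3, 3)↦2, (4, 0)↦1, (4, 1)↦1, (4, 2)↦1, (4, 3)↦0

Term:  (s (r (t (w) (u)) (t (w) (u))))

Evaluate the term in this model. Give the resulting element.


value = 1

  w = 0
  u = 1
  (t (w) (u)) = t(0, 1) = 1
  w = 0
  u = 1
  (t (w) (u)) = t(0, 1) = 1
  (r (t (w) (u)) (t (w) (u))) = r(1, 1) = 1
  (s (r (t (w) (u)) (t (w) (u)))) = s(1,) = 1


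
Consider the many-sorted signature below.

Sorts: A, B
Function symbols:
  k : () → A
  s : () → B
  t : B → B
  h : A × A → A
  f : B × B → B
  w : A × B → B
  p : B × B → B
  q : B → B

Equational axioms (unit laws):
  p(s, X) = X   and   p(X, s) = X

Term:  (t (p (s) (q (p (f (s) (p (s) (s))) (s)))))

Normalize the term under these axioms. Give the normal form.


1. (t (p (s) (q (p (f (s) (p (s) (s))) (s)))))  →  (t (q (p (f (s) (p (s) (s))) (s))))
2. (t (q (p (f (s) (p (s) (s))) (s))))  →  (t (q (f (s) (p (s) (s)))))
3. (t (q (f (s) (p (s) (s)))))  →  (t (q (f (s) (s))))

normal form = (t (q (f (s) (s))))


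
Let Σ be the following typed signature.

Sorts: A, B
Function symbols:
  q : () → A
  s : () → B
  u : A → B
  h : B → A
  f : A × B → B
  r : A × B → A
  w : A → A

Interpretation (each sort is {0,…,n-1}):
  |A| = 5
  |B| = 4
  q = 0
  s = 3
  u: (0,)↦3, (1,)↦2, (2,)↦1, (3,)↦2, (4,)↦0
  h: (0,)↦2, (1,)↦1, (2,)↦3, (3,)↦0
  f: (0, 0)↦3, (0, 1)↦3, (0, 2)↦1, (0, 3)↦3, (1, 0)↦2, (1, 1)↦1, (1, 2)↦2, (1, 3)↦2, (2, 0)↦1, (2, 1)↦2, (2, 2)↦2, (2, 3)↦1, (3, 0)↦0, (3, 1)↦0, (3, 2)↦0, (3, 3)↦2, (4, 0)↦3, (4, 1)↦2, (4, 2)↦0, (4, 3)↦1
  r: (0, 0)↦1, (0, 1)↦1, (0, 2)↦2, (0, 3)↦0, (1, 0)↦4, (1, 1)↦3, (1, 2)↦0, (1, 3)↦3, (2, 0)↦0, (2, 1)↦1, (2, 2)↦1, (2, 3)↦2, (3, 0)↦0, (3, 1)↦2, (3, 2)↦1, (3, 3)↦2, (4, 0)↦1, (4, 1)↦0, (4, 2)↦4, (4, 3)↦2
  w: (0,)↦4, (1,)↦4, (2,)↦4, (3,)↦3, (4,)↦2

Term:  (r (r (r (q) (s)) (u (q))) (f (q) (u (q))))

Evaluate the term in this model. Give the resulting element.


  q = 0
  s = 3
  (r (q) (s)) = r(0, 3) = 0
  q = 0
  (u (q)) = u(0,) = 3
  (r (r (q) (s)) (u (q))) = r(0, 3) = 0
  q = 0
  q = 0
  (u (q)) = u(0,) = 3
  (f (q) (u (q))) = f(0, 3) = 3
  (r (r (r (q) (s)) (u (q))) (f (q) (u (q)))) = r(0, 3) = 0

value = 0


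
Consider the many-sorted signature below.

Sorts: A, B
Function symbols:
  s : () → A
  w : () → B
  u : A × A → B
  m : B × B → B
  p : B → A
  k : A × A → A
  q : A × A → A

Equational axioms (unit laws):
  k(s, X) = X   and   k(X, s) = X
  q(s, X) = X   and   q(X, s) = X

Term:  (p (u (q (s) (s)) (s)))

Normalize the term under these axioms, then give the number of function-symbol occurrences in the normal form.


size = 4

1. (p (u (q (s) (s)) (s)))  →  (p (u (s) (s)))
normal form: (p (u (s) (s)))


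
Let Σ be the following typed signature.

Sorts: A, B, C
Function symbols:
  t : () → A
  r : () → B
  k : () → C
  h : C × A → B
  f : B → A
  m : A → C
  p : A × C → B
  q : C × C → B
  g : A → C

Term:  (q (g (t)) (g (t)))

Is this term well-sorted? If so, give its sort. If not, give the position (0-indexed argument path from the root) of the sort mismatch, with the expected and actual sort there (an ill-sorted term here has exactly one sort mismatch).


well-sorted; sort = B

    (t) : A
  (g (t)) : C
    (t) : A
  (g (t)) : C
(q (g (t)) (g (t))) : B


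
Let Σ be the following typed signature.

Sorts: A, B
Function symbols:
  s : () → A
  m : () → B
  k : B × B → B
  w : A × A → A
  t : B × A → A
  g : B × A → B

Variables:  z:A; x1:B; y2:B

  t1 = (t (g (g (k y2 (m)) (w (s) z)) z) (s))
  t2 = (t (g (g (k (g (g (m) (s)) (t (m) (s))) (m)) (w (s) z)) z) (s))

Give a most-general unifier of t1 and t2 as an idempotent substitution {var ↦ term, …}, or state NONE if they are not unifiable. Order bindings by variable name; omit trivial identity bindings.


{y2 ↦ (g (g (m) (s)) (t (m) (s)))}


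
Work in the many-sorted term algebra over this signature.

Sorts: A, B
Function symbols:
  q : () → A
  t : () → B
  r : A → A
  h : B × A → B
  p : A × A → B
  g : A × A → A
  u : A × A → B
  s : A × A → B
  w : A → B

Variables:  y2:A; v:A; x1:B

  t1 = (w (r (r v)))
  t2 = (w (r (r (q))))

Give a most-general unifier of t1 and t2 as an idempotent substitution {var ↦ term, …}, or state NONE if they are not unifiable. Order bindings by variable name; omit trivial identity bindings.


{v ↦ (q)}


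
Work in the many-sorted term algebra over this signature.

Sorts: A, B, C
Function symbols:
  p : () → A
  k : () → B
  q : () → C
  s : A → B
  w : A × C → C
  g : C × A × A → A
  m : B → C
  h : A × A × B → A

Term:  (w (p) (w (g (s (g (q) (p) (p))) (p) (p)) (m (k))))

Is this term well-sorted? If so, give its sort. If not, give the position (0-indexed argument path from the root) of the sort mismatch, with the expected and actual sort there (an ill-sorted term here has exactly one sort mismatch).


  (p) : A
          (q) : C
          (p) : A
          (p) : A
        (g (q) (p) (p)) : A
      (s (g (q) (p) (p))) : B
      (p) : A
      (p) : A
    (g (s (g (q) (p) (p))) (p) (p)) : ✗ arg 0 at [1, 0, 0] has sort B, expected C
      (k) : B
    (m (k)) : C

ill-sorted at position [1, 0, 0]: expected C, got B


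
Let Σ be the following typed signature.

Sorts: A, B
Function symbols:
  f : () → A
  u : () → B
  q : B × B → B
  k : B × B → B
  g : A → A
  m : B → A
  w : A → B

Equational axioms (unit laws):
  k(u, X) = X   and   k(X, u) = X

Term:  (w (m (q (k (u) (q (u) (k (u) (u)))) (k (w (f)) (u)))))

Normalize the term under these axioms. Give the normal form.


1. (w (m (q (k (u) (q (u) (k (u) (u)))) (k (w (f)) (u)))))  →  (w (m (q (q (u) (k (u) (u))) (k (w (f)) (u)))))
2. (w (m (q (q (u) (k (u) (u))) (k (w (f)) (u)))))  →  (w (m (q (q (u) (u)) (k (w (f)) (u)))))
3. (w (m (q (q (u) (u)) (k (w (f)) (u)))))  →  (w (m (q (q (u) (u)) (w (f)))))

normal form = (w (m (q (q (u) (u)) (w (f)))))


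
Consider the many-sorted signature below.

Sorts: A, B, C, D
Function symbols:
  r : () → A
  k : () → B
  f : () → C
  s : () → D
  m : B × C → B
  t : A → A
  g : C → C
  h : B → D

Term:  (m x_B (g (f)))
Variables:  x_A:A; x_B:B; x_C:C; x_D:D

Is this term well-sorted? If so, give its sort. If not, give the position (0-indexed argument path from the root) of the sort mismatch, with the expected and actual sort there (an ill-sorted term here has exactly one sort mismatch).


well-sorted; sort = B

  x_B : B
    (f) : C
  (g (f)) : C
(m x_B (g (f))) : B


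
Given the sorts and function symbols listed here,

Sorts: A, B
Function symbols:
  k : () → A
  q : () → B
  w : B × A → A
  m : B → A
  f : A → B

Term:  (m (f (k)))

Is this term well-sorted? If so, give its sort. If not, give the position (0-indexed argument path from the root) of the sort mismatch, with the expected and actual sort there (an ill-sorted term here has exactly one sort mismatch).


well-sorted; sort = A

    (k) : A
  (f (k)) : B
(m (f (k))) : A


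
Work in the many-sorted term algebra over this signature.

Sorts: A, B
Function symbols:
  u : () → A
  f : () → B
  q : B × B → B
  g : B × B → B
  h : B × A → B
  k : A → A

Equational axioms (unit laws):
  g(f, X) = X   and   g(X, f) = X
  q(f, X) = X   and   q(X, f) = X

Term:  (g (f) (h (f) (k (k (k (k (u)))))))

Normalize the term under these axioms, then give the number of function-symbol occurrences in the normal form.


size = 7

1. (g (f) (h (f) (k (k (k (k (u)))))))  →  (h (f) (k (k (k (k (u))))))
normal form: (h (f) (k (k (k (k (u))))))


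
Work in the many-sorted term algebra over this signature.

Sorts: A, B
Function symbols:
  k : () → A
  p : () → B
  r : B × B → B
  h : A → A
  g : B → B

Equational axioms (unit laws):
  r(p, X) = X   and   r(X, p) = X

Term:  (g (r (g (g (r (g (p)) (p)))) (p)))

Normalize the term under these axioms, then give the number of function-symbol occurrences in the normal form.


1. (g (r (g (g (r (g (p)) (p)))) (p)))  →  (g (g (g (r (g (p)) (p)))))
2. (g (g (g (r (g (p)) (p)))))  →  (g (g (g (g (p)))))
normal form: (g (g (g (g (p)))))

size = 5


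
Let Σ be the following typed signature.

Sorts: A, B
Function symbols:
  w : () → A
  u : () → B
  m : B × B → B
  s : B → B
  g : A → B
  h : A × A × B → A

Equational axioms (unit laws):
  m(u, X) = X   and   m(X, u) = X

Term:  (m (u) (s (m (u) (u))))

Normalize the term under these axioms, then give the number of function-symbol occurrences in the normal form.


1. (m (u) (s (m (u) (u))))  →  (s (m (u) (u)))
2. (s (m (u) (u)))  →  (s (u))
normal form: (s (u))

size = 2


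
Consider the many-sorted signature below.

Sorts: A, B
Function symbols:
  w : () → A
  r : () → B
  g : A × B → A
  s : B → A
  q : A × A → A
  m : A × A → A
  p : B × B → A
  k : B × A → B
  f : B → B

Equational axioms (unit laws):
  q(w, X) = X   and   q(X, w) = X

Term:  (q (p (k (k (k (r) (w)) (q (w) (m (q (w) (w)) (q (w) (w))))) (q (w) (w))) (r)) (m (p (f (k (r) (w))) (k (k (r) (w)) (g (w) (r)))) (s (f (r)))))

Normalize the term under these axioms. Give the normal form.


1. (q (p (k (k (k (r) (w)) (q (w) (m (q (w) (w)) (q (w) (w))))) (q (w) (w))) (r)) (m (p (f (k (r) (w))) (k (k (r) (w)) (g (w) (r)))) (s (f (r)))))  →  (q (p (k (k (k (r) (w)) (m (q (w) (w)) (q (w) (w)))) (q (w) (w))) (r)) (m (p (f (k (r) (w))) (k (k (r) (w)) (g (w) (r)))) (s (f (r)))))
2. (q (p (k (k (k (r) (w)) (m (q (w) (w)) (q (w) (w)))) (q (w) (w))) (r)) (m (p (f (k (r) (w))) (k (k (r) (w)) (g (w) (r)))) (s (f (r)))))  →  (q (p (k (k (k (r) (w)) (m (w) (q (w) (w)))) (q (w) (w))) (r)) (m (p (f (k (r) (w))) (k (k (r) (w)) (g (w) (r)))) (s (f (r)))))
3. (q (p (k (k (k (r) (w)) (m (w) (q (w) (w)))) (q (w) (w))) (r)) (m (p (f (k (r) (w))) (k (k (r) (w)) (g (w) (r)))) (s (f (r)))))  →  (q (p (k (k (k (r) (w)) (m (w) (w))) (q (w) (w))) (r)) (m (p (f (k (r) (w))) (k (k (r) (w)) (g (w) (r)))) (s (f (r)))))
4. (q (p (k (k (k (r) (w)) (m (w) (w))) (q (w) (w))) (r)) (m (p (f (k (r) (w))) (k (k (r) (w)) (g (w) (r)))) (s (f (r)))))  →  (q (p (k (k (k (r) (w)) (m (w) (w))) (w)) (r)) (m (p (f (k (r) (w))) (k (k (r) (w)) (g (w) (r)))) (s (f (r)))))

normal form = (q (p (k (k (k (r) (w)) (m (w) (w))) (w)) (r)) (m (p (f (k (r) (w))) (k (k (r) (w)) (g (w) (r)))) (s (f (r)))))


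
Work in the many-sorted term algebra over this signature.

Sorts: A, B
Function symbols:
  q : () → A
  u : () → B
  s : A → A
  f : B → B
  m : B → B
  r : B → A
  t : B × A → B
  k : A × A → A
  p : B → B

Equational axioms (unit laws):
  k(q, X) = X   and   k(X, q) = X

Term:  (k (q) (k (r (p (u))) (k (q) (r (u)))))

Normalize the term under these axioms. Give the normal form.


normal form = (k (r (p (u))) (r (u)))

1. (k (q) (k (r (p (u))) (k (q) (r (u)))))  →  (k (r (p (u))) (k (q) (r (u))))
2. (k (r (p (u))) (k (q) (r (u))))  →  (k (r (p (u))) (r (u)))


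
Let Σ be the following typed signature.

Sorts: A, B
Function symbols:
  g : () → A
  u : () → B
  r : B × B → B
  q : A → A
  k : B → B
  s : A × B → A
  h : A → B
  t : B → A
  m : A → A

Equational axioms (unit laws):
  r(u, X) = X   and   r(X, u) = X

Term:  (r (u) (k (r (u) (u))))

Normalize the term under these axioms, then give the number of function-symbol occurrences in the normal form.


size = 2

1. (r (u) (k (r (u) (u))))  →  (k (r (u) (u)))
2. (k (r (u) (u)))  →  (k (u))
normal form: (k (u))


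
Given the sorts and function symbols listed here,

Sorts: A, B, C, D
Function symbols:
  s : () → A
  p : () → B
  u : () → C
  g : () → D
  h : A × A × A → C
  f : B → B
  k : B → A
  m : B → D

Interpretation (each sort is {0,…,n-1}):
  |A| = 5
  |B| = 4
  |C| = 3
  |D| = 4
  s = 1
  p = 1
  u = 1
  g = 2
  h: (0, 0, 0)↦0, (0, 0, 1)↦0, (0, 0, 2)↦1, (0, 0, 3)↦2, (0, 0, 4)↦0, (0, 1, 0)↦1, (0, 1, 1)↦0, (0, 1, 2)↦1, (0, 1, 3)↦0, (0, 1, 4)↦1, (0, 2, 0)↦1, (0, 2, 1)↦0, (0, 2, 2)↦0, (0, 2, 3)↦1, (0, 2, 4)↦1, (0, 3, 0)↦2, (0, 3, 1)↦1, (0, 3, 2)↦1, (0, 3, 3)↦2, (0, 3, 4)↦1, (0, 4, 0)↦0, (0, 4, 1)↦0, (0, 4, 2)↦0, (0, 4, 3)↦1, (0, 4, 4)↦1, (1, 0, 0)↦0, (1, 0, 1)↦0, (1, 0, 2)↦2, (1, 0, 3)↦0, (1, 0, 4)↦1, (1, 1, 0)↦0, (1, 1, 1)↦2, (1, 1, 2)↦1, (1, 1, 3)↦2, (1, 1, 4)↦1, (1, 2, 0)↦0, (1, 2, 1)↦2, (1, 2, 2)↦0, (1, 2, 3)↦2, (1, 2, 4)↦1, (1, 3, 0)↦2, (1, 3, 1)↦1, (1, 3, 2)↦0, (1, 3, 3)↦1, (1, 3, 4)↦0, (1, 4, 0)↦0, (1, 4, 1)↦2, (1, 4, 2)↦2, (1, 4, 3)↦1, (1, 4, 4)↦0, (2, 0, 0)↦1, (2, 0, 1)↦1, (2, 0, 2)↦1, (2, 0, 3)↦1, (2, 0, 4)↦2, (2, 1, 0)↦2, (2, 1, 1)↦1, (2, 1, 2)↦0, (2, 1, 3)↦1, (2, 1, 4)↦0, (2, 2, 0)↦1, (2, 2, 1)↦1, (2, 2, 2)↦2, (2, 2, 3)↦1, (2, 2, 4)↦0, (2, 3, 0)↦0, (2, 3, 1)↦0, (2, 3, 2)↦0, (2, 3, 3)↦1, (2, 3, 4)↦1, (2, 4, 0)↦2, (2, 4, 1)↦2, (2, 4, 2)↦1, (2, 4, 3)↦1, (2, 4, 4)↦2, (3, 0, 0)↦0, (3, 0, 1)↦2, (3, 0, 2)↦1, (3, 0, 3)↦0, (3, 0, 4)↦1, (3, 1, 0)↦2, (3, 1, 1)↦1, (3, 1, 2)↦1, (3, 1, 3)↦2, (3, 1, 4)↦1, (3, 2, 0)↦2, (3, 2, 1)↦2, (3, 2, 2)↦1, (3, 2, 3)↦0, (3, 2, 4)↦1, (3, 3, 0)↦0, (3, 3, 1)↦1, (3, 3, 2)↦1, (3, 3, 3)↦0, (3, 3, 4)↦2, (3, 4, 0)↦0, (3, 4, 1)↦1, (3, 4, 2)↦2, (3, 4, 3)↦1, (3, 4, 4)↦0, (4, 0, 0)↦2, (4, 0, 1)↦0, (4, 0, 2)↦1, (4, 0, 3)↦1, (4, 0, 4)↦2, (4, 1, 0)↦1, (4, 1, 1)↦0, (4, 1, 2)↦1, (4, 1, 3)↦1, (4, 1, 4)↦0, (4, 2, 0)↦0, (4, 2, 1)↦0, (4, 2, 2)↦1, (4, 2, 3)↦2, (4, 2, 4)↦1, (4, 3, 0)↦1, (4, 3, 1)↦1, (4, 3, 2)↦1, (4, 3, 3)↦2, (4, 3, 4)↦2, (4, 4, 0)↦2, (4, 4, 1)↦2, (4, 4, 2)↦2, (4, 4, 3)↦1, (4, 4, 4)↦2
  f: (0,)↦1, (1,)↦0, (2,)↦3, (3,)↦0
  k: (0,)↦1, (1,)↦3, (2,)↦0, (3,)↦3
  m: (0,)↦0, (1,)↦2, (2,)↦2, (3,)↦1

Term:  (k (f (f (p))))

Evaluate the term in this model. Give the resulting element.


value = 3

  p = 1
  (f (p)) = f(1,) = 0
  (f (f (p))) = f(0,) = 1
  (k (f (f (p)))) = k(1,) = 3


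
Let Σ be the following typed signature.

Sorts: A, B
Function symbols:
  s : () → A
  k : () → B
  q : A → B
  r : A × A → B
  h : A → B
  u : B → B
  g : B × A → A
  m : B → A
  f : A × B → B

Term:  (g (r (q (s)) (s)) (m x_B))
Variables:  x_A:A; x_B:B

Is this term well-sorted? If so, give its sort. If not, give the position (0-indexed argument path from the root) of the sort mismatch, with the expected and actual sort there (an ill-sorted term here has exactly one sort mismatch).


ill-sorted at position [0, 0]: expected A, got B

      (s) : A
    (q (s)) : B
    (s) : A
  (r (q (s)) (s)) : ✗ arg 0 at [0, 0] has sort B, expected A
    x_B : B
  (m x_B) : A


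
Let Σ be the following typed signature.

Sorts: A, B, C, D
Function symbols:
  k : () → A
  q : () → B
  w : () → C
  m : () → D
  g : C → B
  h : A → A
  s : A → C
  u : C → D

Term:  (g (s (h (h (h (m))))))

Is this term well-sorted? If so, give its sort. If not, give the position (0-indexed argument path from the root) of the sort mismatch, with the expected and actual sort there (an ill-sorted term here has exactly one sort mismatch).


          (m) : D
        (h (m)) : ✗ arg 0 at [0, 0, 0, 0, 0] has sort D, expected A

ill-sorted at position [0, 0, 0, 0, 0]: expected A, got D


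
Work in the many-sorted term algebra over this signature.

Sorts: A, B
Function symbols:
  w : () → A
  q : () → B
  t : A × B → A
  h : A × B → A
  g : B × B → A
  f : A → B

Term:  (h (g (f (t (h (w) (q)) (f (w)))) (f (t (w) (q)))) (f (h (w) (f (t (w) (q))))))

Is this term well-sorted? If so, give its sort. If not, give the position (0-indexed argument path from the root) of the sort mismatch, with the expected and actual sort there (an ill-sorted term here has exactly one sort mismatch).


well-sorted; sort = A

          (w) : A
          (q) : B
        (h (w) (q)) : A
          (w) : A
        (f (w)) : B
      (t (h (w) (q)) (f (w))) : A
    (f (t (h (w) (q)) (f (w)))) : B
        (w) : A
        (q) : B
      (t (w) (q)) : A
    (f (t (w) (q))) : B
  (g (f (t (h (w) (q)) (f (w)))) (f (t (w) (q)))) : A
      (w) : A
          (w) : A
          (q) : B
        (t (w) (q)) : A
      (f (t (w) (q))) : B
    (h (w) (f (t (w) (q)))) : A
  (f (h (w) (f (t (w) (q))))) : B
(h (g (f (t (h (w) (q)) (f (w)))) (f (t (w) (q)))) (f (h (w) (f (t (w) (q)))))) : A


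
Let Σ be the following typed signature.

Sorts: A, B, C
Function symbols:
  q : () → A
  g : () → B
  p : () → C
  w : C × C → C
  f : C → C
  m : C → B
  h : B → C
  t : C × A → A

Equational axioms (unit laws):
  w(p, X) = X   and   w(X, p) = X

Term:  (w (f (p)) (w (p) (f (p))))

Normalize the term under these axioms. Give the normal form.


normal form = (w (f (p)) (f (p)))

1. (w (f (p)) (w (p) (f (p))))  →  (w (f (p)) (f (p)))


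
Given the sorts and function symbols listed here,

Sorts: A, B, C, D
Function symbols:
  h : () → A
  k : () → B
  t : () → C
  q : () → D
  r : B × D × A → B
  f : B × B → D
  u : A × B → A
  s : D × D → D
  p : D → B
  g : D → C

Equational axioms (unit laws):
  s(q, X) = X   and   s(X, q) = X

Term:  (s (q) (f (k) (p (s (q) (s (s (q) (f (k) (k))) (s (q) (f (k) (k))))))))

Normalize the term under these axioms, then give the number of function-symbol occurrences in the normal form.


size = 10

1. (s (q) (f (k) (p (s (q) (s (s (q) (f (k) (k))) (s (q) (f (k) (k))))))))  →  (f (k) (p (s (q) (s (s (q) (f (k) (k))) (s (q) (f (k) (k)))))))
2. (f (k) (p (s (q) (s (s (q) (f (k) (k))) (s (q) (f (k) (k)))))))  →  (f (k) (p (s (s (q) (f (k) (k))) (s (q) (f (k) (k))))))
3. (f (k) (p (s (s (q) (f (k) (k))) (s (q) (f (k) (k))))))  →  (f (k) (p (s (f (k) (k)) (s (q) (f (k) (k))))))
4. (f (k) (p (s (f (k) (k)) (s (q) (f (k) (k))))))  →  (f (k) (p (s (f (k) (k)) (f (k) (k)))))
normal form: (f (k) (p (s (f (k) (k)) (f (k) (k)))))


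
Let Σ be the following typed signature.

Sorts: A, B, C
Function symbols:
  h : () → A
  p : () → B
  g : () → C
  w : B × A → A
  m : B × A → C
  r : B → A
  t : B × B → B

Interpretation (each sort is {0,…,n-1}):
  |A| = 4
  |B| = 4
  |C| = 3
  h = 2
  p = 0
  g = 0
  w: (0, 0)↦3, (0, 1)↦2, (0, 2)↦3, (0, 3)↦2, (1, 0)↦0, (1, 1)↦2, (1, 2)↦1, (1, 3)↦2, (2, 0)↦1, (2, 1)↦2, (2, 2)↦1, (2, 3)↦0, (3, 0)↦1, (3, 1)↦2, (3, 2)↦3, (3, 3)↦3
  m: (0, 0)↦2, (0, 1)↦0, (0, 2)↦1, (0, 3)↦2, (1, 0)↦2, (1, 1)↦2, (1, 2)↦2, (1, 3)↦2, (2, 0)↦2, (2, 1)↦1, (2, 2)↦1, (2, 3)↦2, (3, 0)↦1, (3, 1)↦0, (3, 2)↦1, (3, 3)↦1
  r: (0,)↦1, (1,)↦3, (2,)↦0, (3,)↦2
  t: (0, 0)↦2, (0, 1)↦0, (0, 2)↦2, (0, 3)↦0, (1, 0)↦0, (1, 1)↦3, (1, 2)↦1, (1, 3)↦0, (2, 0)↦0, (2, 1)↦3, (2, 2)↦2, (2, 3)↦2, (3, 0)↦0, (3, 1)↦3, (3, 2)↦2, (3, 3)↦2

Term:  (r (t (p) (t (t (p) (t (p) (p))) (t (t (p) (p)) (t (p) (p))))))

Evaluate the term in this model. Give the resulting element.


  p = 0
  p = 0
  p = 0
  p = 0
  (t (p) (p)) = t(0, 0) = 2
  (t (p) (t (p) (p))) = t(0, 2) = 2
  p = 0
  p = 0
  (t (p) (p)) = t(0, 0) = 2
  p = 0
  p = 0
  (t (p) (p)) = t(0, 0) = 2
  (t (t (p) (p)) (t (p) (p))) = t(2, 2) = 2
  (t (t (p) (t (p) (p))) (t (t (p) (p)) (t (p) (p)))) = t(2, 2) = 2
  (t (p) (t (t (p) (t (p) (p))) (t (t (p) (p)) (t (p) (p))))) = t(0, 2) = 2
  (r (t (p) (t (t (p) (t (p) (p))) (t (t (p) (p)) (t (p) (p)))))) = r(2,) = 0

value = 0
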